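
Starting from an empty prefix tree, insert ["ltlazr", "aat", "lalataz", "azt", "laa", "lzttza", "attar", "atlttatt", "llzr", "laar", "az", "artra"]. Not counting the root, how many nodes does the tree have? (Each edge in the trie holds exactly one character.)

Count nodes per top-level branch (shared prefixes stored once):
  'a'-branch (aat, artra, atlttatt, attar, az, azt): 19 nodes
  'l'-branch (laa, laar, lalataz, llzr, ltlazr, lzttza): 22 nodes
Sum: 41

41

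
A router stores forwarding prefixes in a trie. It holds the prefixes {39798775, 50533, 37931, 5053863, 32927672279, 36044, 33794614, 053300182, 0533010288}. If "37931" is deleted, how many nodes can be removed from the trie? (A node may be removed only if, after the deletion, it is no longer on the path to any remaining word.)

4

A node on "37931"'s path can go only if nothing else ends at it or branches off below it.
The suffix "7931" (4 nodes) is used only by "37931"; the node for "3" still has the child "9", so pruning stops there.
Nodes removed: 4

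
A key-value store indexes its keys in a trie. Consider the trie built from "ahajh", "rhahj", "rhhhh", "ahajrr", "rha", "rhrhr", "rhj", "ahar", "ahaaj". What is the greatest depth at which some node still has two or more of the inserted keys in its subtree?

4

The deepest shared node is where two words last agree before diverging.
e.g. "ahajh" and "ahajrr" share the prefix "ahaj" of length 4; no pair shares a longer one.
Longest shared-prefix length: 4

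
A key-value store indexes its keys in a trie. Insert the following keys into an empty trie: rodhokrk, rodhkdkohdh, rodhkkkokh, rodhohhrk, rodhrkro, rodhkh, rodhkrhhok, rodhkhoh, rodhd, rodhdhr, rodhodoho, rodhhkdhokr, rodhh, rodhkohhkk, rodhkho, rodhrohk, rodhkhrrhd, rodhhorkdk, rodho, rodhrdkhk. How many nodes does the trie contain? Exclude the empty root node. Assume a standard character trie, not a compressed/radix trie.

Insert word by word; a character creates a node only if that edge doesn't already exist:
  "rodhokrk" → 8 new (r, o, d, h, o, k, r, k)
  "rodhkdkohdh" → prefix "rodh" already present; 7 new (k, d, k, o, h, d, h)
  "rodhkkkokh" → prefix "rodhk" already present; 5 new (k, k, o, k, h)
  "rodhohhrk" → prefix "rodho" already present; 4 new (h, h, r, k)
  "rodhrkro" → prefix "rodh" already present; 4 new (r, k, r, o)
  "rodhkh" → prefix "rodhk" already present; 1 new (h)
  "rodhkrhhok" → prefix "rodhk" already present; 5 new (r, h, h, o, k)
  "rodhkhoh" → prefix "rodhkh" already present; 2 new (o, h)
  "rodhd" → prefix "rodh" already present; 1 new (d)
  "rodhdhr" → prefix "rodhd" already present; 2 new (h, r)
  "rodhodoho" → prefix "rodho" already present; 4 new (d, o, h, o)
  "rodhhkdhokr" → prefix "rodh" already present; 7 new (h, k, d, h, o, k, r)
  "rodhh" → prefix "rodhh" already present; 0 new (none)
  "rodhkohhkk" → prefix "rodhk" already present; 5 new (o, h, h, k, k)
  "rodhkho" → prefix "rodhkho" already present; 0 new (none)
  "rodhrohk" → prefix "rodhr" already present; 3 new (o, h, k)
  "rodhkhrrhd" → prefix "rodhkh" already present; 4 new (r, r, h, d)
  "rodhhorkdk" → prefix "rodhh" already present; 5 new (o, r, k, d, k)
  "rodho" → prefix "rodho" already present; 0 new (none)
  "rodhrdkhk" → prefix "rodhr" already present; 4 new (d, k, h, k)
Total nodes = 8 + 7 + 5 + 4 + 4 + 1 + 5 + 2 + 1 + 2 + 4 + 7 + 0 + 5 + 0 + 3 + 4 + 5 + 0 + 4 = 71

71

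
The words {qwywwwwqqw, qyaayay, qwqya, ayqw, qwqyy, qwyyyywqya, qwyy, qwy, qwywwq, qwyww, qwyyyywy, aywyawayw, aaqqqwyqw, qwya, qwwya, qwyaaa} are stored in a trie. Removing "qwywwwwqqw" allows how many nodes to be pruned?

A node on "qwywwwwqqw"'s path can go only if nothing else ends at it or branches off below it.
The suffix "wwqqw" (5 nodes) is used only by "qwywwwwqqw"; the node for "qwyww" still has the child "q", so pruning stops there.
Nodes removed: 5

5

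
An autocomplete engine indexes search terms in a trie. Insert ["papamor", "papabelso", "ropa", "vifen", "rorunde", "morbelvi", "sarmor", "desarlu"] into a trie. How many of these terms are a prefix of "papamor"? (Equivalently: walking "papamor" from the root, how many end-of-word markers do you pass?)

Traverse "papamor" character by character; count nodes along the way that are marked as word ends.
Prefixes of the query that are stored words: "papamor"
Count: 1

1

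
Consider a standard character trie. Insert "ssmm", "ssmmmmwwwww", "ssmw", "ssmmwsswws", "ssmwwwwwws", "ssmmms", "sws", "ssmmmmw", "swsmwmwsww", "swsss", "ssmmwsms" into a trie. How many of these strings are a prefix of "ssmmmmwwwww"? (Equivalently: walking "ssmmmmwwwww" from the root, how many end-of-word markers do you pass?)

Check each prefix of "ssmmmmwwwww" against the stored set — each match is an end-marker on the path.
Prefixes of the query that are stored words: "ssmm", "ssmmmmw", "ssmmmmwwwww"
Count: 3

3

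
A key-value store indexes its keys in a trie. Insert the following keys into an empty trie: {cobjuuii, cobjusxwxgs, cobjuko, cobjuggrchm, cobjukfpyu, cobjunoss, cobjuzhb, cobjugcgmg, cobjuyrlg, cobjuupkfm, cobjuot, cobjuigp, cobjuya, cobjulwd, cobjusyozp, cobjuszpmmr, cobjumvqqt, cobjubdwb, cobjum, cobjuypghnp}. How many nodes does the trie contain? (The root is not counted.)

77

Insert word by word; a character creates a node only if that edge doesn't already exist:
  "cobjuuii" → 8 new (c, o, b, j, u, u, i, i)
  "cobjusxwxgs" → prefix "cobju" already present; 6 new (s, x, w, x, g, s)
  "cobjuko" → prefix "cobju" already present; 2 new (k, o)
  "cobjuggrchm" → prefix "cobju" already present; 6 new (g, g, r, c, h, m)
  "cobjukfpyu" → prefix "cobjuk" already present; 4 new (f, p, y, u)
  "cobjunoss" → prefix "cobju" already present; 4 new (n, o, s, s)
  "cobjuzhb" → prefix "cobju" already present; 3 new (z, h, b)
  "cobjugcgmg" → prefix "cobjug" already present; 4 new (c, g, m, g)
  "cobjuyrlg" → prefix "cobju" already present; 4 new (y, r, l, g)
  "cobjuupkfm" → prefix "cobjuu" already present; 4 new (p, k, f, m)
  "cobjuot" → prefix "cobju" already present; 2 new (o, t)
  "cobjuigp" → prefix "cobju" already present; 3 new (i, g, p)
  "cobjuya" → prefix "cobjuy" already present; 1 new (a)
  "cobjulwd" → prefix "cobju" already present; 3 new (l, w, d)
  "cobjusyozp" → prefix "cobjus" already present; 4 new (y, o, z, p)
  "cobjuszpmmr" → prefix "cobjus" already present; 5 new (z, p, m, m, r)
  "cobjumvqqt" → prefix "cobju" already present; 5 new (m, v, q, q, t)
  "cobjubdwb" → prefix "cobju" already present; 4 new (b, d, w, b)
  "cobjum" → prefix "cobjum" already present; 0 new (none)
  "cobjuypghnp" → prefix "cobjuy" already present; 5 new (p, g, h, n, p)
Total nodes = 8 + 6 + 2 + 6 + 4 + 4 + 3 + 4 + 4 + 4 + 2 + 3 + 1 + 3 + 4 + 5 + 5 + 4 + 0 + 5 = 77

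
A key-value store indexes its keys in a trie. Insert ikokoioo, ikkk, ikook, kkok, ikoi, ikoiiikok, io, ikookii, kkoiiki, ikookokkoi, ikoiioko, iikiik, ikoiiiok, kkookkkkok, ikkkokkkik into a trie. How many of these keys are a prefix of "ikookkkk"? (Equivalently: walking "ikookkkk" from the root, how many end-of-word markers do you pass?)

Walk "ikookkkk" from the root; an end-of-word marker is hit whenever a stored word is a prefix of "ikookkkk".
Prefixes of the query that are stored words: "ikook"
Count: 1

1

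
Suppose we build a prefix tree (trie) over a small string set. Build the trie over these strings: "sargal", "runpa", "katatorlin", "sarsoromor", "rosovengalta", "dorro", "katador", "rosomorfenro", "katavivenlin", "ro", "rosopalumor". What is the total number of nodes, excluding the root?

70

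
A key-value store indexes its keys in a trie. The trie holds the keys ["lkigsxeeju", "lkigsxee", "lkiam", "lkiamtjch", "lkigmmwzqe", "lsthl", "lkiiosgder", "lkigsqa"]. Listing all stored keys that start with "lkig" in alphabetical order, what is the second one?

DFS of the "lkig" subtree visits, in order: "lkigmmwzqe", "lkigsqa", "lkigsxee", "lkigsxeeju"
The 2nd is lkigsqa.

lkigsqa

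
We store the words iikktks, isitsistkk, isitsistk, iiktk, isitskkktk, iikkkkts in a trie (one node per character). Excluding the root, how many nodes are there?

Trace insertions, counting only characters that open a new branch:
  "iikktks" → 7 new (i, i, k, k, t, k, s)
  "isitsistkk" → prefix "i" already present; 9 new (s, i, t, s, i, s, t, k, k)
  "isitsistk" → prefix "isitsistk" already present; 0 new (none)
  "iiktk" → prefix "iik" already present; 2 new (t, k)
  "isitskkktk" → prefix "isits" already present; 5 new (k, k, k, t, k)
  "iikkkkts" → prefix "iikk" already present; 4 new (k, k, t, s)
Total nodes = 7 + 9 + 0 + 2 + 5 + 4 = 27

27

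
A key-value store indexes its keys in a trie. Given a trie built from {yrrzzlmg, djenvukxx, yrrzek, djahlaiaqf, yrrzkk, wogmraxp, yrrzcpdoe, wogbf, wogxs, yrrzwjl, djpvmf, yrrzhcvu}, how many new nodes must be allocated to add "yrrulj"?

3

Walking "yrrulj" from the root, the first 3 characters ("yrr") follow existing edges; "u" is the first miss.
New nodes needed: |"yrrulj"| − 3 = 6 − 3 = 3.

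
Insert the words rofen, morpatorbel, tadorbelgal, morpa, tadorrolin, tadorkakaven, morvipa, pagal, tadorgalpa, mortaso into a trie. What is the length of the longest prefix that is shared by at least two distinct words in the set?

Look for the deepest trie node that still has at least two words in its subtree.
e.g. "morpa" and "morpatorbel" share the prefix "morpa" of length 5; no pair shares a longer one.
Longest shared-prefix length: 5

5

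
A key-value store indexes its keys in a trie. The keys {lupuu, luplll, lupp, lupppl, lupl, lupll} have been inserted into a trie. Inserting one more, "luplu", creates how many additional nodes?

1

The longest prefix of "luplu" already in the trie is "lupl" (length 4).
New nodes needed: |"luplu"| − 4 = 5 − 4 = 1.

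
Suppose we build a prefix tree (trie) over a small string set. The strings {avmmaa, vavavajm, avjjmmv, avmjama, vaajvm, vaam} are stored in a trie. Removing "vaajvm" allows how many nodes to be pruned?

After clearing the end-marker at "vaajvm", prune upward until reaching a node still needed by another word.
The suffix "jvm" (3 nodes) is used only by "vaajvm"; the node for "vaa" still has the child "m", so pruning stops there.
Nodes removed: 3

3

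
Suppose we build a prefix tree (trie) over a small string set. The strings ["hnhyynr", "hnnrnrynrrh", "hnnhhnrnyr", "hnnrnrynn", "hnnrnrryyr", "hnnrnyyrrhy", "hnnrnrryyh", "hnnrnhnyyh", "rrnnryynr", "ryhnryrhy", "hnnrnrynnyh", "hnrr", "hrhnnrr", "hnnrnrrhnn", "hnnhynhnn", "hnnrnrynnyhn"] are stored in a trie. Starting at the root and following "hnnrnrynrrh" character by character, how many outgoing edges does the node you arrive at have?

0

Follow the path "hnnrnrynrrh" to its node, then look at its outgoing edges.
No stored string extends past "hnnrnrynrrh".
That node has 0 child edges.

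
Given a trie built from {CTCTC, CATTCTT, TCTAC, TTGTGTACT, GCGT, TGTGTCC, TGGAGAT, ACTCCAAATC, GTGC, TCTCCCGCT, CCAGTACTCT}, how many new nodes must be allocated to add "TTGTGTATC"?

"TTGTGTA" is already a path in the trie; the remaining "TC" must be added.
So 9 − 7 = 2 new nodes.

2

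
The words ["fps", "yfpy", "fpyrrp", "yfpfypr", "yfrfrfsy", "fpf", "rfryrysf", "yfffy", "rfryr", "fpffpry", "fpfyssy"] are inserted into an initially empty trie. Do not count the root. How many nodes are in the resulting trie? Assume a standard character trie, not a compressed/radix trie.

41

Count nodes per top-level branch (shared prefixes stored once):
  'f'-branch (fpf, fpffpry, fpfyssy, fps, fpyrrp): 16 nodes
  'r'-branch (rfryr, rfryrysf): 8 nodes
  'y'-branch (yfffy, yfpfypr, yfpy, yfrfrfsy): 17 nodes
Sum: 41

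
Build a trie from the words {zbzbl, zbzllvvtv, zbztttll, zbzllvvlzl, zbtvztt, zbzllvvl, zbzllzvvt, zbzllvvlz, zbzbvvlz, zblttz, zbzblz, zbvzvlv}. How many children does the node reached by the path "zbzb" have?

2

The children of the "zbzb" node are the distinct next characters among strings starting with "zbzb".
Distinct next characters after "zbzb": l, v.
That node has 2 child edges.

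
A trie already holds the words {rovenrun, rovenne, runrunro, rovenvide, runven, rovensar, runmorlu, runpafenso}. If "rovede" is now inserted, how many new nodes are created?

The longest prefix of "rovede" already in the trie is "rove" (length 4).
So 6 − 4 = 2 new nodes.

2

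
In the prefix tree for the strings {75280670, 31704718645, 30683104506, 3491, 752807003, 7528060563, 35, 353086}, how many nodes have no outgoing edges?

7

Leaves are exactly the stored words that no other stored word extends.
Those words: "30683104506", "31704718645", "3491", "353086", "7528060563", "75280670", "752807003"
Leaf count: 7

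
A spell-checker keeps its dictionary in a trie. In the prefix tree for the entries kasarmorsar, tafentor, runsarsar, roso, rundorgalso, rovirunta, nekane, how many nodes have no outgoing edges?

Leaves are exactly the stored words that no other stored word extends.
Those words: "kasarmorsar", "nekane", "roso", "rovirunta", "rundorgalso", "runsarsar", "tafentor"
Leaf count: 7

7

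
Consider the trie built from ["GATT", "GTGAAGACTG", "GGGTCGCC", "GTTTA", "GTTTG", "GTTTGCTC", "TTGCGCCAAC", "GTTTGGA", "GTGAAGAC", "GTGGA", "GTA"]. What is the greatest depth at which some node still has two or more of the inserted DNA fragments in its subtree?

8

The deepest shared node is where two words last agree before diverging.
e.g. "GTGAAGAC" and "GTGAAGACTG" share the prefix "GTGAAGAC" of length 8; no pair shares a longer one.
Longest shared-prefix length: 8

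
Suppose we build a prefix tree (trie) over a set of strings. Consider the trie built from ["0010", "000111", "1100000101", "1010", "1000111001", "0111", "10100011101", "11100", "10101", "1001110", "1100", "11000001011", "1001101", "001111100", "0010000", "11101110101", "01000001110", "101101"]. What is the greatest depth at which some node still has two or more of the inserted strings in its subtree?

10

Look for the deepest trie node that still has at least two words in its subtree.
e.g. "1100000101" and "11000001011" share the prefix "1100000101" of length 10; no pair shares a longer one.
Longest shared-prefix length: 10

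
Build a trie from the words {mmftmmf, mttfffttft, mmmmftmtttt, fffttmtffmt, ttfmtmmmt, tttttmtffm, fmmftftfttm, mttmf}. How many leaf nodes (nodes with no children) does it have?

Leaves are exactly the stored words that no other stored word extends.
Those words: "fffttmtffmt", "fmmftftfttm", "mmftmmf", "mmmmftmtttt", "mttfffttft", "mttmf", "ttfmtmmmt", "tttttmtffm"
Leaf count: 8

8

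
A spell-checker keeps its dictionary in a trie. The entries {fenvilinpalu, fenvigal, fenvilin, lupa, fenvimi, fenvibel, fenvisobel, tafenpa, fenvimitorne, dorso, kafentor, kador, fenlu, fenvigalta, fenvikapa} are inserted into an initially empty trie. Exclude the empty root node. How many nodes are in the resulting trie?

Trace insertions, counting only characters that open a new branch:
  "fenvilinpalu" → 12 new (f, e, n, v, i, l, i, n, p, a, l, u)
  "fenvigal" → prefix "fenvi" already present; 3 new (g, a, l)
  "fenvilin" → prefix "fenvilin" already present; 0 new (none)
  "lupa" → 4 new (l, u, p, a)
  "fenvimi" → prefix "fenvi" already present; 2 new (m, i)
  "fenvibel" → prefix "fenvi" already present; 3 new (b, e, l)
  "fenvisobel" → prefix "fenvi" already present; 5 new (s, o, b, e, l)
  "tafenpa" → 7 new (t, a, f, e, n, p, a)
  "fenvimitorne" → prefix "fenvimi" already present; 5 new (t, o, r, n, e)
  "dorso" → 5 new (d, o, r, s, o)
  "kafentor" → 8 new (k, a, f, e, n, t, o, r)
  "kador" → prefix "ka" already present; 3 new (d, o, r)
  "fenlu" → prefix "fen" already present; 2 new (l, u)
  "fenvigalta" → prefix "fenvigal" already present; 2 new (t, a)
  "fenvikapa" → prefix "fenvi" already present; 4 new (k, a, p, a)
Total nodes = 12 + 3 + 0 + 4 + 2 + 3 + 5 + 7 + 5 + 5 + 8 + 3 + 2 + 2 + 4 = 65

65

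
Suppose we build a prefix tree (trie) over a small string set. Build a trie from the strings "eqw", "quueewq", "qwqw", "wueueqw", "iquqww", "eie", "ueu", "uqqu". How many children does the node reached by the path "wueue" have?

The children of the "wueue" node are the distinct next characters among strings starting with "wueue".
Distinct next characters after "wueue": q.
That node has 1 child edge.

1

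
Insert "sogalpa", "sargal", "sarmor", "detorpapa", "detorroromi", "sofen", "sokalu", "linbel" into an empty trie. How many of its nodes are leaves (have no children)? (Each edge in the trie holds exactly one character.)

Leaves are exactly the stored words that no other stored word extends.
Those words: "detorpapa", "detorroromi", "linbel", "sargal", "sarmor", "sofen", "sogalpa", "sokalu"
Leaf count: 8

8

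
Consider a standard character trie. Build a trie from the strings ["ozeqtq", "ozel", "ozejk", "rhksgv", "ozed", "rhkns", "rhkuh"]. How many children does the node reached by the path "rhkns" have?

0

Follow the path "rhkns" to its node, then look at its outgoing edges.
No stored string extends past "rhkns".
That node has 0 child edges.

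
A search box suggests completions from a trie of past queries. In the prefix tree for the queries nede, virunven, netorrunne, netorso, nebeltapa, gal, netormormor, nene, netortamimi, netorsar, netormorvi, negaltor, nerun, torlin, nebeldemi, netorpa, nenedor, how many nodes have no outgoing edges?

16

A leaf is a node with no children — equivalently, the end of a word that is not a proper prefix of any other stored word.
Those words: "gal", "nebeldemi", "nebeltapa", "nede", "negaltor", "nenedor", "nerun", "netormormor", "netormorvi", "netorpa", "netorrunne", "netorsar", "netorso", "netortamimi", "torlin", "virunven"
Leaf count: 16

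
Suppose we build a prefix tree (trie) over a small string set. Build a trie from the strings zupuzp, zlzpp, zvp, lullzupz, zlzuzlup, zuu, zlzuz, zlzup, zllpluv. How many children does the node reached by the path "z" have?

Follow the path "z" to its node, then look at its outgoing edges.
Characters that immediately follow "z" among the stored strings: {l, u, v}.
That node has 3 child edges.

3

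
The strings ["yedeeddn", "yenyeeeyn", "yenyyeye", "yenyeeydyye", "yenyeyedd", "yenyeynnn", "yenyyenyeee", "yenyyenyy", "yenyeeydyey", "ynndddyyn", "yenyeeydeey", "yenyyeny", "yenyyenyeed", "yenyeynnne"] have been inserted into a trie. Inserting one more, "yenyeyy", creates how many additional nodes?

"yenyey" is already a path in the trie; the remaining "y" must be added.
So 7 − 6 = 1 new nodes.

1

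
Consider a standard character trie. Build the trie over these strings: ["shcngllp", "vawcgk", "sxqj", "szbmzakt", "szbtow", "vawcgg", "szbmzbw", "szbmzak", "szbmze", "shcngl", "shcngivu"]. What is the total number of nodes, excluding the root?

34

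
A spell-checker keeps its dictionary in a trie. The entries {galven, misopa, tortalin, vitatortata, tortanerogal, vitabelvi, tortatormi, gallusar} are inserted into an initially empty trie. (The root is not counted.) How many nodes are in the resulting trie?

For each word, the new-node count is its length minus the longest prefix already in the trie:
  "galven" → 6 new (g, a, l, v, e, n)
  "misopa" → 6 new (m, i, s, o, p, a)
  "tortalin" → 8 new (t, o, r, t, a, l, i, n)
  "vitatortata" → 11 new (v, i, t, a, t, o, r, t, a, t, a)
  "tortanerogal" → prefix "torta" already present; 7 new (n, e, r, o, g, a, l)
  "vitabelvi" → prefix "vita" already present; 5 new (b, e, l, v, i)
  "tortatormi" → prefix "torta" already present; 5 new (t, o, r, m, i)
  "gallusar" → prefix "gal" already present; 5 new (l, u, s, a, r)
Total nodes = 6 + 6 + 8 + 11 + 7 + 5 + 5 + 5 = 53

53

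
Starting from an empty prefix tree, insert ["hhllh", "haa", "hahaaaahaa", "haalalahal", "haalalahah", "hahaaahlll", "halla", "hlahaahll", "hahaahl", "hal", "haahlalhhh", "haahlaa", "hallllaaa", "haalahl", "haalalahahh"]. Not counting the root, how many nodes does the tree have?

56

Insert word by word; a character creates a node only if that edge doesn't already exist:
  "hhllh" → 5 new (h, h, l, l, h)
  "haa" → prefix "h" already present; 2 new (a, a)
  "hahaaaahaa" → prefix "ha" already present; 8 new (h, a, a, a, a, h, a, a)
  "haalalahal" → prefix "haa" already present; 7 new (l, a, l, a, h, a, l)
  "haalalahah" → prefix "haalalaha" already present; 1 new (h)
  "hahaaahlll" → prefix "hahaaa" already present; 4 new (h, l, l, l)
  "halla" → prefix "ha" already present; 3 new (l, l, a)
  "hlahaahll" → prefix "h" already present; 8 new (l, a, h, a, a, h, l, l)
  "hahaahl" → prefix "hahaa" already present; 2 new (h, l)
  "hal" → prefix "hal" already present; 0 new (none)
  "haahlalhhh" → prefix "haa" already present; 7 new (h, l, a, l, h, h, h)
  "haahlaa" → prefix "haahla" already present; 1 new (a)
  "hallllaaa" → prefix "hall" already present; 5 new (l, l, a, a, a)
  "haalahl" → prefix "haala" already present; 2 new (h, l)
  "haalalahahh" → prefix "haalalahah" already present; 1 new (h)
Total nodes = 5 + 2 + 8 + 7 + 1 + 4 + 3 + 8 + 2 + 0 + 7 + 1 + 5 + 2 + 1 = 56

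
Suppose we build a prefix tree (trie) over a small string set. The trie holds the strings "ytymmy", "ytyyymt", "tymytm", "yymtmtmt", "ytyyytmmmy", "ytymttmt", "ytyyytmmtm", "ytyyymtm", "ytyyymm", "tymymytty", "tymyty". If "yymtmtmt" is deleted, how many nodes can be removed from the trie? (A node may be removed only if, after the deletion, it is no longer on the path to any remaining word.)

Walk "yymtmtmt" from the leaf back toward the root, removing each node that no remaining word uses.
The suffix "ymtmtmt" (7 nodes) is used only by "yymtmtmt"; the node for "y" still has the child "t", so pruning stops there.
Nodes removed: 7

7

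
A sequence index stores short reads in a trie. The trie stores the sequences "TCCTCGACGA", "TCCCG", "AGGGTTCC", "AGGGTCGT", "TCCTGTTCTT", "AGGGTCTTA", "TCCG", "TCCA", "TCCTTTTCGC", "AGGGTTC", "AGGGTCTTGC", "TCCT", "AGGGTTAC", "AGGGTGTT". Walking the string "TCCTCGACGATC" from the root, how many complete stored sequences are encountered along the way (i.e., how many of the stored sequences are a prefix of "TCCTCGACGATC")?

Walk "TCCTCGACGATC" from the root; an end-of-word marker is hit whenever a stored word is a prefix of "TCCTCGACGATC".
Prefixes of the query that are stored words: "TCCT", "TCCTCGACGA"
Count: 2

2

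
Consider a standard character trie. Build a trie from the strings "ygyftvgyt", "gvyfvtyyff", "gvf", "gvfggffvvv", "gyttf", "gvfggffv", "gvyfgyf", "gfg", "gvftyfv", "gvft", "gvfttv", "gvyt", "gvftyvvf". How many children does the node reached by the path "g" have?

3

Follow the path "g" to its node, then look at its outgoing edges.
Characters that immediately follow "g" among the stored strings: {f, v, y}.
That node has 3 child edges.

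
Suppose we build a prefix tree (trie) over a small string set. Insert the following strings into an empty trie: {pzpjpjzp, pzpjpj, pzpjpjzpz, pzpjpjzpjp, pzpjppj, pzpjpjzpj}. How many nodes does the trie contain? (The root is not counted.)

13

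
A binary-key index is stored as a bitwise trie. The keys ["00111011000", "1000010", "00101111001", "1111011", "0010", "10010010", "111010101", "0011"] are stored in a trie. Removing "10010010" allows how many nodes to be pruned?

After clearing the end-marker at "10010010", prune upward until reaching a node still needed by another word.
The suffix "10010" (5 nodes) is used only by "10010010"; the node for "100" still has the child "0", so pruning stops there.
Nodes removed: 5

5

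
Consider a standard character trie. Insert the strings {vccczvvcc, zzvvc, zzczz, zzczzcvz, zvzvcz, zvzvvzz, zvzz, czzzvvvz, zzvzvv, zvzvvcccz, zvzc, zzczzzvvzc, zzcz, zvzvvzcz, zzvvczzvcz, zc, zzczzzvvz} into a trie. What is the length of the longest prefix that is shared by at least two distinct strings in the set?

9

Equivalently: take the maximum, over all pairs, of their longest common prefix length.
e.g. "zzczzzvvz" and "zzczzzvvzc" share the prefix "zzczzzvvz" of length 9; no pair shares a longer one.
Longest shared-prefix length: 9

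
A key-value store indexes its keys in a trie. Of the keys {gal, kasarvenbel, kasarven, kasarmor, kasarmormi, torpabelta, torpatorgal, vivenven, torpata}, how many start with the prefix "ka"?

Traverse to the node for "ka", then collect every word in that subtree.
Words under "ka": kasarmor, kasarmormi, kasarven, kasarvenbel
Count: 4

4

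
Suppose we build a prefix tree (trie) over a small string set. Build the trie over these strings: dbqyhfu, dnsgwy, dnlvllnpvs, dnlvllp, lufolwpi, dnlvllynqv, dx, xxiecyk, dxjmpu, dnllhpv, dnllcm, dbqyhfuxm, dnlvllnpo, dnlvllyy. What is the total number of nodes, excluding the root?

Count nodes per top-level branch (shared prefixes stored once):
  'd'-branch (dbqyhfu, dbqyhfuxm, dnllcm, dnllhpv, dnlvllnpo, dnlvllnpvs, dnlvllp, dnlvllynqv, dnlvllyy, dnsgwy, dx, dxjmpu): 40 nodes
  'l'-branch (lufolwpi): 8 nodes
  'x'-branch (xxiecyk): 7 nodes
Sum: 55

55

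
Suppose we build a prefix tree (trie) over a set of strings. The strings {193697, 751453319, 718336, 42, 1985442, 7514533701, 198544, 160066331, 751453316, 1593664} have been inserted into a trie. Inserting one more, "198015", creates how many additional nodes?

"198" is already a path in the trie; the remaining "015" must be added.
So 6 − 3 = 3 new nodes.

3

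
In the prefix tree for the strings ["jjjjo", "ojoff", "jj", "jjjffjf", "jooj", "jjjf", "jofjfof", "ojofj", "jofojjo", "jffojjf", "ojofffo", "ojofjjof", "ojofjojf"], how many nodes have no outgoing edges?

9

Leaves are exactly the stored words that no other stored word extends.
Those words: "jffojjf", "jjjffjf", "jjjjo", "jofjfof", "jofojjo", "jooj", "ojofffo", "ojofjjof", "ojofjojf"
Leaf count: 9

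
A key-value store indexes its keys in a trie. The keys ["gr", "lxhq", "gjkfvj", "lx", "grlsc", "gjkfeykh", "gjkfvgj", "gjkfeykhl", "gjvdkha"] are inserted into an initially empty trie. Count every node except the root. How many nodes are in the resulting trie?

Count nodes per top-level branch (shared prefixes stored once):
  'g'-branch (gjkfeykh, gjkfeykhl, gjkfvgj, gjkfvj, gjvdkha, gr, grlsc): 22 nodes
  'l'-branch (lx, lxhq): 4 nodes
Sum: 26

26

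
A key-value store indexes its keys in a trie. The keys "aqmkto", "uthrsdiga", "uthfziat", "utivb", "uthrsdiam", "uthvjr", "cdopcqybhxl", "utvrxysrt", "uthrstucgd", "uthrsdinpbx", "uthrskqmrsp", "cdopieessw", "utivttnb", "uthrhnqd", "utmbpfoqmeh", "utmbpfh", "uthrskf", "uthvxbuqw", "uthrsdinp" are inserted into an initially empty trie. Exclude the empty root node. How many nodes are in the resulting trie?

91

Count nodes per top-level branch (shared prefixes stored once):
  'a'-branch (aqmkto): 6 nodes
  'c'-branch (cdopcqybhxl, cdopieessw): 17 nodes
  'u'-branch (uthfziat, uthrhnqd, uthrsdiam, uthrsdiga, uthrsdinp, uthrsdinpbx, uthrskf, uthrskqmrsp, uthrstucgd, uthvjr, uthvxbuqw, utivb, utivttnb, utmbpfh, utmbpfoqmeh, utvrxysrt): 68 nodes
Sum: 91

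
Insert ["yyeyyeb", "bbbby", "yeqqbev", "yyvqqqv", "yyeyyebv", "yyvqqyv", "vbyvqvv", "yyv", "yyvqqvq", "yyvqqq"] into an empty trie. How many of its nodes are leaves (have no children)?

7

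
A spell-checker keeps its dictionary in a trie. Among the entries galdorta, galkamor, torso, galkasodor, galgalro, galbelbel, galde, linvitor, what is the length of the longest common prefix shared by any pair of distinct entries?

The deepest shared node is where two words last agree before diverging.
"galkamor" and "galkasodor" agree on "galka" (5 characters) before diverging; nothing deeper is shared.
Longest shared-prefix length: 5

5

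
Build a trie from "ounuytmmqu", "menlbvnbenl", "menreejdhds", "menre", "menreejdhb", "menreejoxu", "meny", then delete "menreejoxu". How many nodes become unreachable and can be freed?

3

A node on "menreejoxu"'s path can go only if nothing else ends at it or branches off below it.
The suffix "oxu" (3 nodes) is used only by "menreejoxu"; the node for "menreej" still has the child "d", so pruning stops there.
Nodes removed: 3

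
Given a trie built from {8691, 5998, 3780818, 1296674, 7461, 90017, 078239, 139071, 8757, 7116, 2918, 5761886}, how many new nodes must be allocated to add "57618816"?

"576188" is already a path in the trie; the remaining "16" must be added.
New nodes needed: |"57618816"| − 6 = 8 − 6 = 2.

2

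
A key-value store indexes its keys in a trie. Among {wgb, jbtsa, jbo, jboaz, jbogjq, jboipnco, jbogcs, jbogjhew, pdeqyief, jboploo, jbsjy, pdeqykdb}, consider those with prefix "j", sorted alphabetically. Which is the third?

jbogcs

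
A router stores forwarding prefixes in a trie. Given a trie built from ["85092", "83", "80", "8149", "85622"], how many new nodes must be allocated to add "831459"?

4

"83" is already a path in the trie; the remaining "1459" must be added.
Each of the 4 remaining characters creates one node.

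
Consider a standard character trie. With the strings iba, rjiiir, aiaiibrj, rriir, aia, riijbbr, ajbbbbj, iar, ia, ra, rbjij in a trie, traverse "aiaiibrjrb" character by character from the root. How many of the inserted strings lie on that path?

Walk "aiaiibrjrb" from the root; an end-of-word marker is hit whenever a stored word is a prefix of "aiaiibrjrb".
Prefixes of the query that are stored words: "aia", "aiaiibrj"
Count: 2

2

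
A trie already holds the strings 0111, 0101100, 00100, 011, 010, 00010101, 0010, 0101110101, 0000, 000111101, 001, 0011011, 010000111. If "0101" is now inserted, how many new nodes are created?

0

Every character of "0101" already lies on an existing path (it is a prefix of some stored word).
No new nodes are needed: 0.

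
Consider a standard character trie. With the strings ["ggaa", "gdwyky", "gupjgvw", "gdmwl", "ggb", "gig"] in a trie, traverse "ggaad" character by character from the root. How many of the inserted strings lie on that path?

Check each prefix of "ggaad" against the stored set — each match is an end-marker on the path.
Prefixes of the query that are stored words: "ggaa"
Count: 1

1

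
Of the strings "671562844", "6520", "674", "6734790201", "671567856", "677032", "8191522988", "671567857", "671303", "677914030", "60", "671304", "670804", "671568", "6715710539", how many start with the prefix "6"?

Filter for entries beginning with "6":
Matches: "60", "6520", "670804", "671303", "671304", "671562844", "671567856", "671567857", "671568", "6715710539", "6734790201", "674", "677032", "677914030"
Count: 14

14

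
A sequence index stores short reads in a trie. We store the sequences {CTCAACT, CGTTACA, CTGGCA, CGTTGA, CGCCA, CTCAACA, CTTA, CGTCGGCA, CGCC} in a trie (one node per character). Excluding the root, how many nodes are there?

Count nodes per top-level branch (shared prefixes stored once):
  'C'-branch (CGCC, CGCCA, CGTCGGCA, CGTTACA, CGTTGA, CTCAACA, CTCAACT, CTGGCA, CTTA): 30 nodes
Sum: 30

30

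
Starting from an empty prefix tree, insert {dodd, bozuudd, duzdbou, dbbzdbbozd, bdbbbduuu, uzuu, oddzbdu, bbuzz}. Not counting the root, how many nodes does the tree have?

Count nodes per top-level branch (shared prefixes stored once):
  'b'-branch (bbuzz, bdbbbduuu, bozuudd): 19 nodes
  'd'-branch (dbbzdbbozd, dodd, duzdbou): 19 nodes
  'o'-branch (oddzbdu): 7 nodes
  'u'-branch (uzuu): 4 nodes
Sum: 49

49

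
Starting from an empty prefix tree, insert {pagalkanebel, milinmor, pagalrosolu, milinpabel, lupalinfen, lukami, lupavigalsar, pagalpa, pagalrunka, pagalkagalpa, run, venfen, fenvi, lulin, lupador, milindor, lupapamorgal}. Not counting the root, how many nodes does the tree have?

Trace insertions, counting only characters that open a new branch:
  "pagalkanebel" → 12 new (p, a, g, a, l, k, a, n, e, b, e, l)
  "milinmor" → 8 new (m, i, l, i, n, m, o, r)
  "pagalrosolu" → prefix "pagal" already present; 6 new (r, o, s, o, l, u)
  "milinpabel" → prefix "milin" already present; 5 new (p, a, b, e, l)
  "lupalinfen" → 10 new (l, u, p, a, l, i, n, f, e, n)
  "lukami" → prefix "lu" already present; 4 new (k, a, m, i)
  "lupavigalsar" → prefix "lupa" already present; 8 new (v, i, g, a, l, s, a, r)
  "pagalpa" → prefix "pagal" already present; 2 new (p, a)
  "pagalrunka" → prefix "pagalr" already present; 4 new (u, n, k, a)
  "pagalkagalpa" → prefix "pagalka" already present; 5 new (g, a, l, p, a)
  "run" → 3 new (r, u, n)
  "venfen" → 6 new (v, e, n, f, e, n)
  "fenvi" → 5 new (f, e, n, v, i)
  "lulin" → prefix "lu" already present; 3 new (l, i, n)
  "lupador" → prefix "lupa" already present; 3 new (d, o, r)
  "milindor" → prefix "milin" already present; 3 new (d, o, r)
  "lupapamorgal" → prefix "lupa" already present; 8 new (p, a, m, o, r, g, a, l)
Total nodes = 12 + 8 + 6 + 5 + 10 + 4 + 8 + 2 + 4 + 5 + 3 + 6 + 5 + 3 + 3 + 3 + 8 = 95

95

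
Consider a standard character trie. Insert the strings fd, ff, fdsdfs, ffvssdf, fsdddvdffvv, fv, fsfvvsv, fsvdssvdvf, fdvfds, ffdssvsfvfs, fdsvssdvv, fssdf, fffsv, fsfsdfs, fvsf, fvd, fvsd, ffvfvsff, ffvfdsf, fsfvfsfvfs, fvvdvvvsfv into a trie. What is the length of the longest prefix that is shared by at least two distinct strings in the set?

4

The deepest shared node is where two words last agree before diverging.
"ffvfdsf" and "ffvfvsff" agree on "ffvf" (4 characters) before diverging; nothing deeper is shared.
Longest shared-prefix length: 4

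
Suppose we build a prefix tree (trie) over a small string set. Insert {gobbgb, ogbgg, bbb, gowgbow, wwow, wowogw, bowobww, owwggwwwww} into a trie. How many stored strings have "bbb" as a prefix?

Walk to "bbb"; the words in its subtree are exactly those with that prefix.
Matches: "bbb"
Count: 1

1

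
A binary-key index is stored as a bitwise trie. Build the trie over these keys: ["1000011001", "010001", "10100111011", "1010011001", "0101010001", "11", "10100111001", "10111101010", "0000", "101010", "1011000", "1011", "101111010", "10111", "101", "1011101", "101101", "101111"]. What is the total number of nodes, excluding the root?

57

Insert word by word; a character creates a node only if that edge doesn't already exist:
  "1000011001" → 10 new (1, 0, 0, 0, 0, 1, 1, 0, 0, 1)
  "010001" → 6 new (0, 1, 0, 0, 0, 1)
  "10100111011" → prefix "10" already present; 9 new (1, 0, 0, 1, 1, 1, 0, 1, 1)
  "1010011001" → prefix "1010011" already present; 3 new (0, 0, 1)
  "0101010001" → prefix "010" already present; 7 new (1, 0, 1, 0, 0, 0, 1)
  "11" → prefix "1" already present; 1 new (1)
  "10100111001" → prefix "101001110" already present; 2 new (0, 1)
  "10111101010" → prefix "101" already present; 8 new (1, 1, 1, 0, 1, 0, 1, 0)
  "0000" → prefix "0" already present; 3 new (0, 0, 0)
  "101010" → prefix "1010" already present; 2 new (1, 0)
  "1011000" → prefix "1011" already present; 3 new (0, 0, 0)
  "1011" → prefix "1011" already present; 0 new (none)
  "101111010" → prefix "101111010" already present; 0 new (none)
  "10111" → prefix "10111" already present; 0 new (none)
  "101" → prefix "101" already present; 0 new (none)
  "1011101" → prefix "10111" already present; 2 new (0, 1)
  "101101" → prefix "10110" already present; 1 new (1)
  "101111" → prefix "101111" already present; 0 new (none)
Total nodes = 10 + 6 + 9 + 3 + 7 + 1 + 2 + 8 + 3 + 2 + 3 + 0 + 0 + 0 + 0 + 2 + 1 + 0 = 57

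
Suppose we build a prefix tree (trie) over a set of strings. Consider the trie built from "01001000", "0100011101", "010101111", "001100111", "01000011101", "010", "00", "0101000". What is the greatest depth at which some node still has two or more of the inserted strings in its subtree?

5

Look for the deepest trie node that still has at least two words in its subtree.
e.g. "01000011101" and "0100011101" share the prefix "01000" of length 5; no pair shares a longer one.
Longest shared-prefix length: 5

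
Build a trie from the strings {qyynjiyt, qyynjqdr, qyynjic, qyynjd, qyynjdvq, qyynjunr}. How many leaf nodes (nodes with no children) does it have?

5

Leaves are exactly the stored words that no other stored word extends.
Those words: "qyynjdvq", "qyynjic", "qyynjiyt", "qyynjqdr", "qyynjunr"
Leaf count: 5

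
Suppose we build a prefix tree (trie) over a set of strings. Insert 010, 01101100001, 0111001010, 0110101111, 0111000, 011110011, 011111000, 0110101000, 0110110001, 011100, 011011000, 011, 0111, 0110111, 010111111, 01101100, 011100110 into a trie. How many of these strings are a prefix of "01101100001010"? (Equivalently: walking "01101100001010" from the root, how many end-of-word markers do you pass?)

4

Check each prefix of "01101100001010" against the stored set — each match is an end-marker on the path.
Prefixes of the query that are stored words: "011", "01101100", "011011000", "01101100001"
Count: 4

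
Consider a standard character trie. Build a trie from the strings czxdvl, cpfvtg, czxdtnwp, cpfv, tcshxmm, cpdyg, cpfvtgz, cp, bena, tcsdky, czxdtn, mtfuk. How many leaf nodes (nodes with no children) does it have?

A leaf is a node with no children — equivalently, the end of a word that is not a proper prefix of any other stored word.
Those words: "bena", "cpdyg", "cpfvtgz", "czxdtnwp", "czxdvl", "mtfuk", "tcsdky", "tcshxmm"
Leaf count: 8

8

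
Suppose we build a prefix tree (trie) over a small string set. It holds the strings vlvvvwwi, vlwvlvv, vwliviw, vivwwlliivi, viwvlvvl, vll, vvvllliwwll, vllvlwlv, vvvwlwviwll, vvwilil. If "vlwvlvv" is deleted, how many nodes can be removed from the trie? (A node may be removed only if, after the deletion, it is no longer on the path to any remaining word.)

5

After clearing the end-marker at "vlwvlvv", prune upward until reaching a node still needed by another word.
The suffix "wvlvv" (5 nodes) is used only by "vlwvlvv"; the node for "vl" still has the child "v", so pruning stops there.
Nodes removed: 5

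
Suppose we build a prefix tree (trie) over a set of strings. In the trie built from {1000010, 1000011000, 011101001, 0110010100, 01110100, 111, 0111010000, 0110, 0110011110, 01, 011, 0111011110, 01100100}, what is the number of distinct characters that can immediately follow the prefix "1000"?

1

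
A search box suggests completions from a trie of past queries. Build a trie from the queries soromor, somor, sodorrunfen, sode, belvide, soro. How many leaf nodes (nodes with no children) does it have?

5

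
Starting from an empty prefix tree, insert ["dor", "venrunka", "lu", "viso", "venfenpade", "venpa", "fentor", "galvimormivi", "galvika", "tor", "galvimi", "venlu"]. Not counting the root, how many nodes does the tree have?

51

Insert word by word; a character creates a node only if that edge doesn't already exist:
  "dor" → 3 new (d, o, r)
  "venrunka" → 8 new (v, e, n, r, u, n, k, a)
  "lu" → 2 new (l, u)
  "viso" → prefix "v" already present; 3 new (i, s, o)
  "venfenpade" → prefix "ven" already present; 7 new (f, e, n, p, a, d, e)
  "venpa" → prefix "ven" already present; 2 new (p, a)
  "fentor" → 6 new (f, e, n, t, o, r)
  "galvimormivi" → 12 new (g, a, l, v, i, m, o, r, m, i, v, i)
  "galvika" → prefix "galvi" already present; 2 new (k, a)
  "tor" → 3 new (t, o, r)
  "galvimi" → prefix "galvim" already present; 1 new (i)
  "venlu" → prefix "ven" already present; 2 new (l, u)
Total nodes = 3 + 8 + 2 + 3 + 7 + 2 + 6 + 12 + 2 + 3 + 1 + 2 = 51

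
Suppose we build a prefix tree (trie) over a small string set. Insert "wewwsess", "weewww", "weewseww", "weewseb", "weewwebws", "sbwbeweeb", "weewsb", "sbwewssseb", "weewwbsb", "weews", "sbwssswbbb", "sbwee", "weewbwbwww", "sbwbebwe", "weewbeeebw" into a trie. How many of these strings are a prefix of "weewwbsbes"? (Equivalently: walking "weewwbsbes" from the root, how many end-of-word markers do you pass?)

Check each prefix of "weewwbsbes" against the stored set — each match is an end-marker on the path.
Prefixes of the query that are stored words: "weewwbsb"
Count: 1

1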